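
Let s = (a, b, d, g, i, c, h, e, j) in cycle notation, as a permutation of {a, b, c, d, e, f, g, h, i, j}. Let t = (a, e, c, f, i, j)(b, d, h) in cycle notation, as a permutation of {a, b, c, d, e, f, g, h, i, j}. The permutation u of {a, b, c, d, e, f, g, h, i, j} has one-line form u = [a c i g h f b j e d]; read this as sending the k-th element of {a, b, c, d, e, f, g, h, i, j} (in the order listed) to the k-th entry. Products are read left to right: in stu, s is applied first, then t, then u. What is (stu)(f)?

e

Apply the permutations in order: s(f) = f, then t(f) = i, then u(i) = e. So (stu)(f) = e.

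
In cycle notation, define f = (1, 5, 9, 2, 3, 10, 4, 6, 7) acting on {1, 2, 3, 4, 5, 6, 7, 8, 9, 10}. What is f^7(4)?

4 lies in the 9-cycle (1, 5, 9, 2, 3, 10, 4, 6, 7).
Stepping 7 places around the cycle: 4 → 6 → 7 → 1 → 5 → 9 → 2 → 3.

3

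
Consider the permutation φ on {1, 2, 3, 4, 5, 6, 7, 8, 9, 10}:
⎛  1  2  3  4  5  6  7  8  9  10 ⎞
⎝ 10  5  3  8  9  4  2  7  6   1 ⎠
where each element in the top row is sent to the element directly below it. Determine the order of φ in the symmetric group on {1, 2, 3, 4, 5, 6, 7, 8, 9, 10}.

Writing φ as disjoint cycles, the cycle lengths are 7, 2, 1.
The order of φ is the least common multiple of its cycle lengths: lcm(7, 2) = 14.

14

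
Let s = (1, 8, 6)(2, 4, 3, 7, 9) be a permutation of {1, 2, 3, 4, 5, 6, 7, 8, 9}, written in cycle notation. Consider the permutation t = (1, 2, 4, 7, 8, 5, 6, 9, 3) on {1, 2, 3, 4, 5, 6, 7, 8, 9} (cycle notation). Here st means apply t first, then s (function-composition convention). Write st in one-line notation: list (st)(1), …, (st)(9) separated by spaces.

4 3 8 9 1 2 6 5 7

(st)(x) = s(t(x)). Computing each image: s(t(1)) = s(2) = 4, s(t(2)) = s(4) = 3, s(t(3)) = s(1) = 8, s(t(4)) = s(7) = 9, s(t(5)) = s(6) = 1, s(t(6)) = s(9) = 2, s(t(7)) = s(8) = 6, s(t(8)) = s(5) = 5, s(t(9)) = s(3) = 7.
Hence st = [4 3 8 9 1 2 6 5 7].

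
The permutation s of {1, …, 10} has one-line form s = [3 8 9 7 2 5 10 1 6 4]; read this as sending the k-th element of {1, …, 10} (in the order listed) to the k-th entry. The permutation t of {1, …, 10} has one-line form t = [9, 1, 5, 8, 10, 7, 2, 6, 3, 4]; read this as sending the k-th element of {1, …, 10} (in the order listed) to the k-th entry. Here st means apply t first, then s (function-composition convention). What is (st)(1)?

(st)(1) = s(t(1)). t(1) = 9, then s(9) = 6. So (st)(1) = 6.

6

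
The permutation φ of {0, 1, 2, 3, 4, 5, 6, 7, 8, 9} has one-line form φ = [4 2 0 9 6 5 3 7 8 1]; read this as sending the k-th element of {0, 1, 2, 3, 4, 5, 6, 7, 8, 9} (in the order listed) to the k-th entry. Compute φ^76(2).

Tracing 2 → 0 → … returns to 2 after 7 steps, so 2 lies in a 7-cycle (0 4 6 3 9 1 2).
Since the cycle has length 7, φ^76 acts on it the same as φ^6 (76 mod 7 = 6).
Advancing 6 steps from 2: 2 → 0 → 4 → 6 → 3 → 9 → 1.

1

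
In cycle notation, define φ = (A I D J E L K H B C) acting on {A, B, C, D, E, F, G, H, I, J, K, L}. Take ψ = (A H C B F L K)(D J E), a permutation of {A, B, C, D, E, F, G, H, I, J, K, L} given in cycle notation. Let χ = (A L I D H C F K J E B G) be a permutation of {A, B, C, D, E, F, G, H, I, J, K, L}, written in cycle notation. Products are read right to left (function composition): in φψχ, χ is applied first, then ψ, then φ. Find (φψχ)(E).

F

(φψχ)(E) = φ(ψ(χ(E))). χ(E) = B, then ψ(B) = F, then φ(F) = F, so the result is F.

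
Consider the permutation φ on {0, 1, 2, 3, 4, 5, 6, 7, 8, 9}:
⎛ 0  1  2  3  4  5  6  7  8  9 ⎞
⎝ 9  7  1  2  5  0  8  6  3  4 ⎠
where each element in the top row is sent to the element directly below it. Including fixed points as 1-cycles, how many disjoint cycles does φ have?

The cycle decomposition is (0 9 4 5)(1 7 6 8 3 2), which has 2 cycles (counting 1-cycles).

2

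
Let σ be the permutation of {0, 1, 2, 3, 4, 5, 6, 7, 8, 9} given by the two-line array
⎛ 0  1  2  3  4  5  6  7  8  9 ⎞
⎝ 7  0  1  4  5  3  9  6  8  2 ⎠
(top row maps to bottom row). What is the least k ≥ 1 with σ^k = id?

Writing σ as disjoint cycles, the cycle lengths are 6, 3, 1.
The order of σ is the least common multiple of its cycle lengths: lcm(6, 3) = 6.

6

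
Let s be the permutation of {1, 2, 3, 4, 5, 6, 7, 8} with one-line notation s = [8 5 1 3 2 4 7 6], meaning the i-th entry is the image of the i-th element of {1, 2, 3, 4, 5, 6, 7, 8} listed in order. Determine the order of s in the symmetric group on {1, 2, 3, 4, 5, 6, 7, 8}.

10

Decomposing into disjoint cycles gives cycle lengths 5, 2, 1.
Since disjoint cycles commute, ord(s) = lcm(5, 2) = 10.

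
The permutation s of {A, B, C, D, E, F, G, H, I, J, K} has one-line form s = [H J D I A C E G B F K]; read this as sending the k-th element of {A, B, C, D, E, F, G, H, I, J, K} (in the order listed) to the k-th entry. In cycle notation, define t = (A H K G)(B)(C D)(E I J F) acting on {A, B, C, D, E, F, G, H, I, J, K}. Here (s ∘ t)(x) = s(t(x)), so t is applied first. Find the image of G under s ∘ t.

First apply t: t(G) = A, then s(A) = H. Thus (s ∘ t)(G) = H.

H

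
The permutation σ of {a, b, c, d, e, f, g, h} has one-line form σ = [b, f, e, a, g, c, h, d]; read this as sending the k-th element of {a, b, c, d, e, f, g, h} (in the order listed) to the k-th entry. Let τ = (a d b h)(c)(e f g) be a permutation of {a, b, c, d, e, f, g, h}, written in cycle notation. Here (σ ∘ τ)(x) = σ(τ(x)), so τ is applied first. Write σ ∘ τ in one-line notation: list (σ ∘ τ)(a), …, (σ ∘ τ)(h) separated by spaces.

(σ ∘ τ)(x) = σ(τ(x)). Computing each image: σ(τ(a)) = σ(d) = a, σ(τ(b)) = σ(h) = d, σ(τ(c)) = σ(c) = e, σ(τ(d)) = σ(b) = f, σ(τ(e)) = σ(f) = c, σ(τ(f)) = σ(g) = h, σ(τ(g)) = σ(e) = g, σ(τ(h)) = σ(a) = b.
Hence σ ∘ τ = [a d e f c h g b].

a d e f c h g b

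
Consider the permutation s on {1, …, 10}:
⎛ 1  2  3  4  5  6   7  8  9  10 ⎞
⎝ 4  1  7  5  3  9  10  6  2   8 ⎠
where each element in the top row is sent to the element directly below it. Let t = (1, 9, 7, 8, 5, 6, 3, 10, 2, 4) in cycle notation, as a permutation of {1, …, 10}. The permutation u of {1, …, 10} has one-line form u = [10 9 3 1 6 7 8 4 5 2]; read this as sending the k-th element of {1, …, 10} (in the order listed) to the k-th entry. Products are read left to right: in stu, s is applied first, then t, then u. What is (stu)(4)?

Chase 4: s(4) = 5; t(5) = 6; u(6) = 7. Hence (stu)(4) = 7.

7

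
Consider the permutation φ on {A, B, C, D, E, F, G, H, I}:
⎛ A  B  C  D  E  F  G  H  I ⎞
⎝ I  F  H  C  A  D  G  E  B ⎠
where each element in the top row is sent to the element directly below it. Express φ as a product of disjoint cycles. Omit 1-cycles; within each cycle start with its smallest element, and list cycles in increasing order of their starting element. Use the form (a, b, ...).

Iterating φ from A gives A → I → B → F → D → C → H → E → A; that is the 8-cycle (A, I, B, F, D, C, H, E).
Repeating from the next unused element and collecting all non-trivial cycles gives (A, I, B, F, D, C, H, E).

(A, I, B, F, D, C, H, E)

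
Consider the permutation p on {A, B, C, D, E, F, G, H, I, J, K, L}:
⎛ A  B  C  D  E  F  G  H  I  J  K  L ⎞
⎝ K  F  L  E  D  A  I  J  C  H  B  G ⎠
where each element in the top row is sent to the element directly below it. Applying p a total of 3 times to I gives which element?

G

Tracing I → C → … returns to I after 4 steps, so I lies in a 4-cycle (C L G I).
Stepping 3 places around the cycle: I → C → L → G.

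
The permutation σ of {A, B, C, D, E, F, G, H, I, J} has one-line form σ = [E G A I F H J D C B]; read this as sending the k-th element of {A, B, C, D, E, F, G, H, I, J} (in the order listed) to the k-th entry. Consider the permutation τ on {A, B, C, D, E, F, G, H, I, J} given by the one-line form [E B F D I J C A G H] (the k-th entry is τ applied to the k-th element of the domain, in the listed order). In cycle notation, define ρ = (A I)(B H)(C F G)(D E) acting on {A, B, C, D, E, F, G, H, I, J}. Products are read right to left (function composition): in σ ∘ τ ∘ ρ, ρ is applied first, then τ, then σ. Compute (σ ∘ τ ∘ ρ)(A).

Apply the permutations in order: ρ(A) = I, then τ(I) = G, then σ(G) = J. So (σ ∘ τ ∘ ρ)(A) = J.

J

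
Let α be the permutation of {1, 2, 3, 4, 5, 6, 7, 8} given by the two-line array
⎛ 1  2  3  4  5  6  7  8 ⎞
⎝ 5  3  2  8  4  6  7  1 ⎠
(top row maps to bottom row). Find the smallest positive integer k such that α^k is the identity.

4

Decomposing into disjoint cycles gives cycle lengths 4, 2, 1, 1.
Since disjoint cycles commute, ord(α) = lcm(4, 2) = 4.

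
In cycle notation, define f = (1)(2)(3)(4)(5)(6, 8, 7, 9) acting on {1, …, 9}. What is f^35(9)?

7

9 lies in the 4-cycle (6, 8, 7, 9).
Powers repeat with period 4 on this cycle, and 35 mod 4 = 3, so f^35(9) = f^3(9).
Stepping 3 places around the cycle: 9 → 6 → 8 → 7.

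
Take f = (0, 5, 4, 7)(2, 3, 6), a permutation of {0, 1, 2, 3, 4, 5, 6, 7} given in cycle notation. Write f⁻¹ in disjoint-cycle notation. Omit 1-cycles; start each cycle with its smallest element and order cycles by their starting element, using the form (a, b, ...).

(0, 7, 4, 5)(2, 6, 3)

The inverse reverses each cycle.
Reversing each cycle of f and rotating so the smallest element leads gives (0, 7, 4, 5)(2, 6, 3).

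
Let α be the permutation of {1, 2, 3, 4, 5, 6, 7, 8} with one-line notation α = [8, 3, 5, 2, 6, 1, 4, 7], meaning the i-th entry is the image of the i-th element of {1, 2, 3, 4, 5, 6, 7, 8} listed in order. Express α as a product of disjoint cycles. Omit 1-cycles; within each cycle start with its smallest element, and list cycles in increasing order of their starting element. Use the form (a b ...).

Iterating α from 1 gives 1 → 8 → 7 → 4 → 2 → 3 → 5 → 6 → 1; that is the 8-cycle (1 8 7 4 2 3 5 6).
Continuing from each remaining unvisited element yields (1 8 7 4 2 3 5 6).

(1 8 7 4 2 3 5 6)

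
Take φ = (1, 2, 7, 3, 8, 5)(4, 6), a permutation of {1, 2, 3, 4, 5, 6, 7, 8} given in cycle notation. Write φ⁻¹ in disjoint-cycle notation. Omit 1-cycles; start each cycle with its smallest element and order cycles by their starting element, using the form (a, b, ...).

The inverse reverses each cycle.
After reversing and putting each cycle's least element first, φ⁻¹ = (1, 5, 8, 3, 7, 2)(4, 6).

(1, 5, 8, 3, 7, 2)(4, 6)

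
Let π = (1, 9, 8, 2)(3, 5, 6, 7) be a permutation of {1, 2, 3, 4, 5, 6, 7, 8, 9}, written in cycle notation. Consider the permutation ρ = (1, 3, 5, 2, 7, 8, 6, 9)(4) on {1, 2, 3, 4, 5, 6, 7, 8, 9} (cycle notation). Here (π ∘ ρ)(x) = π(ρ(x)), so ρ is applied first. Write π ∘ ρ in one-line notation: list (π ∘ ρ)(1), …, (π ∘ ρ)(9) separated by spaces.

(π ∘ ρ)(x) = π(ρ(x)). Computing each image: π(ρ(1)) = π(3) = 5, π(ρ(2)) = π(7) = 3, π(ρ(3)) = π(5) = 6, π(ρ(4)) = π(4) = 4, π(ρ(5)) = π(2) = 1, π(ρ(6)) = π(9) = 8, π(ρ(7)) = π(8) = 2, π(ρ(8)) = π(6) = 7, π(ρ(9)) = π(1) = 9.
Hence π ∘ ρ = [5 3 6 4 1 8 2 7 9].

5 3 6 4 1 8 2 7 9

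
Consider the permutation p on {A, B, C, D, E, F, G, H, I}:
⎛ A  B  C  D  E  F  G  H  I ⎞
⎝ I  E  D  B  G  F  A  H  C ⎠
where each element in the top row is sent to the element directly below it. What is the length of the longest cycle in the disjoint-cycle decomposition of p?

7

Decomposing into disjoint cycles gives (A, I, C, D, B, E, G); the longest has length 7.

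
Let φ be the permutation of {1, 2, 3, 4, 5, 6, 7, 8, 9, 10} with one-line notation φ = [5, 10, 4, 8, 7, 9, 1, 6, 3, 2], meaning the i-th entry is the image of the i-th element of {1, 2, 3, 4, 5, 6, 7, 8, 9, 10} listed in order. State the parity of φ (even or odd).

In disjoint-cycle form the cycle lengths are 5, 3, 2.
A cycle of length ℓ contributes ℓ−1 transpositions, so φ is a product of 4 + 2 + 1 = 7 transpositions — odd.

odd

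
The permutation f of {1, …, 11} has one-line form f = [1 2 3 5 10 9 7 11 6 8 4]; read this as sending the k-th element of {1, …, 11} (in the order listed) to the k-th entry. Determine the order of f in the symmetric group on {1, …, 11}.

Writing f as disjoint cycles, the cycle lengths are 5, 2, 1, 1, 1, 1.
The order of f is the least common multiple of its cycle lengths: lcm(5, 2) = 10.

10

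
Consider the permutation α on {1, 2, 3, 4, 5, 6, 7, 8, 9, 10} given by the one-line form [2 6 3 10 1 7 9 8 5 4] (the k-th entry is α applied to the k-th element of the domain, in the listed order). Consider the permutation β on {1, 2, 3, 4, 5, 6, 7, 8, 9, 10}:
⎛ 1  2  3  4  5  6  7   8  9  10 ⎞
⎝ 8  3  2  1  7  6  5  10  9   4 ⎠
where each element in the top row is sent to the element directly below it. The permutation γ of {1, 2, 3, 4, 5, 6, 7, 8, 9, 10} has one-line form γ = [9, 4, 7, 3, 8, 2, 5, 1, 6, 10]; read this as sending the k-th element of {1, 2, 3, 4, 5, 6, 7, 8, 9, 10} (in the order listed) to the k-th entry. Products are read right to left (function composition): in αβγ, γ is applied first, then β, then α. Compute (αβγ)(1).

5

Apply the permutations in order: γ(1) = 9, then β(9) = 9, then α(9) = 5. So (αβγ)(1) = 5.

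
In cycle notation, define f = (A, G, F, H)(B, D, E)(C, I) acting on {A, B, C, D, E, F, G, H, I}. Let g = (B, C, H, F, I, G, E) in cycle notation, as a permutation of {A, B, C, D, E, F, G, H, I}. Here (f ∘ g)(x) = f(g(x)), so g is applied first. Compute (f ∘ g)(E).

(f ∘ g)(E) = f(g(E)). g(E) = B, then f(B) = D. So (f ∘ g)(E) = D.

D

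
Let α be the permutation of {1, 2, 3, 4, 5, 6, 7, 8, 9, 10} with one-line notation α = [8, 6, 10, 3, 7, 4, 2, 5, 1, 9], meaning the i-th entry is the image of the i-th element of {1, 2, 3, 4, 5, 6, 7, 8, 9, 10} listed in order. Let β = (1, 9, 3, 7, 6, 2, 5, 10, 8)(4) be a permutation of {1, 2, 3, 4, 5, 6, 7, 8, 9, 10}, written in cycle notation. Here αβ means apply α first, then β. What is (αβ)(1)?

First apply α: α(1) = 8, then β(8) = 1. Thus (αβ)(1) = 1.

1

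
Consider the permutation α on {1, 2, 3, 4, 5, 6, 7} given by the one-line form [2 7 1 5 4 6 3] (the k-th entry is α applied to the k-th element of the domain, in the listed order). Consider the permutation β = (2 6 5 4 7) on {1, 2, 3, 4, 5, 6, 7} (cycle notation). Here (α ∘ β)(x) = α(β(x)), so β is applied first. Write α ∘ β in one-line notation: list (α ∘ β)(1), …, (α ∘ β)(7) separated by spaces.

(α ∘ β)(x) = α(β(x)). Computing each image: α(β(1)) = α(1) = 2, α(β(2)) = α(6) = 6, α(β(3)) = α(3) = 1, α(β(4)) = α(7) = 3, α(β(5)) = α(4) = 5, α(β(6)) = α(5) = 4, α(β(7)) = α(2) = 7.
Hence α ∘ β = [2 6 1 3 5 4 7].

2 6 1 3 5 4 7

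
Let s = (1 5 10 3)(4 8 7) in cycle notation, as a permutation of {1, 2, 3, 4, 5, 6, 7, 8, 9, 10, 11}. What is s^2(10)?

10 lies in the 4-cycle (1 5 10 3).
Advancing 2 steps from 10: 10 → 3 → 1.

1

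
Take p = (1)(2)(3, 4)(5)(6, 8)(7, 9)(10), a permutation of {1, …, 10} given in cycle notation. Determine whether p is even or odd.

The cycle lengths are 2, 2, 2, 1, 1, 1, 1.
A cycle of length ℓ contributes ℓ−1 transpositions, so p is a product of 1 + 1 + 1 = 3 transpositions — odd.

odd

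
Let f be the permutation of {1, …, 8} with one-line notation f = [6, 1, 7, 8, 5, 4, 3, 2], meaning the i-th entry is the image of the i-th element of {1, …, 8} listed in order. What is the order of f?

10

Writing f as disjoint cycles, the cycle lengths are 5, 2, 1.
The order of f is the least common multiple of its cycle lengths: lcm(5, 2) = 10.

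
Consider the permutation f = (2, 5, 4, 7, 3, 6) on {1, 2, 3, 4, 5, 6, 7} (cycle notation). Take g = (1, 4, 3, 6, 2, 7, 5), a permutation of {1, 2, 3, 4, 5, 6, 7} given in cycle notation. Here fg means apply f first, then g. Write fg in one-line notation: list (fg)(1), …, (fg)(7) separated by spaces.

For each element, apply f then g: 1 → 1 → 4; 2 → 5 → 1; 3 → 6 → 2; 4 → 7 → 5; 5 → 4 → 3; 6 → 2 → 7; 7 → 3 → 6.
So fg in one-line form is 4 1 2 5 3 7 6.

4 1 2 5 3 7 6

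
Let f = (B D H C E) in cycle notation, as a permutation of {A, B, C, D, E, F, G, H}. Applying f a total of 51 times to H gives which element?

C

H lies in the 5-cycle (B D H C E).
Since the cycle has length 5, f^51 acts on it the same as f^1 (51 mod 5 = 1).
Advancing 1 step from H: H → C.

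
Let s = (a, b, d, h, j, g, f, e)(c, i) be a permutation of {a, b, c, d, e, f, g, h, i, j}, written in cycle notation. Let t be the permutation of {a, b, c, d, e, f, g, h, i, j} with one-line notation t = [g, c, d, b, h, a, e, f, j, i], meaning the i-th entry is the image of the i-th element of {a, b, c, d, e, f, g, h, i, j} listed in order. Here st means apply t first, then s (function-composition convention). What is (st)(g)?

(st)(g) = s(t(g)). t(g) = e, then s(e) = a. So (st)(g) = a.

a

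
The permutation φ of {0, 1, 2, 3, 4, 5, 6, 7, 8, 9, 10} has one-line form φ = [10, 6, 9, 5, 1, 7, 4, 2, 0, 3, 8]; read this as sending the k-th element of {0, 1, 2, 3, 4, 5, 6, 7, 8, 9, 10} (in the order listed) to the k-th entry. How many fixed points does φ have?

0

No element satisfies φ(x) = x, so there are 0 fixed points.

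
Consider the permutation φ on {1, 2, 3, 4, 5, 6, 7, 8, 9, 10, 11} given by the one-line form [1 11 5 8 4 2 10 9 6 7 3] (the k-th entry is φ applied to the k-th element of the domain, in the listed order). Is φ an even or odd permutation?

even

In disjoint-cycle form the cycle lengths are 8, 2, 1.
A cycle of length ℓ contributes ℓ−1 transpositions, so φ is a product of 7 + 1 = 8 transpositions — even.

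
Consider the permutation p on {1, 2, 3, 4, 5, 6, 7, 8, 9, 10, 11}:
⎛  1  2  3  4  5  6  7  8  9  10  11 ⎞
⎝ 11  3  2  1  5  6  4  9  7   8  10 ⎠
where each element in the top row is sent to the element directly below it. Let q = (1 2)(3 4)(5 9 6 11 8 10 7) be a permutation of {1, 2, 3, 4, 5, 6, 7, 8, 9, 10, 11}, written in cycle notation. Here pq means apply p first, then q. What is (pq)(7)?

3

(pq)(7) = q(p(7)). p(7) = 4, then q(4) = 3. So (pq)(7) = 3.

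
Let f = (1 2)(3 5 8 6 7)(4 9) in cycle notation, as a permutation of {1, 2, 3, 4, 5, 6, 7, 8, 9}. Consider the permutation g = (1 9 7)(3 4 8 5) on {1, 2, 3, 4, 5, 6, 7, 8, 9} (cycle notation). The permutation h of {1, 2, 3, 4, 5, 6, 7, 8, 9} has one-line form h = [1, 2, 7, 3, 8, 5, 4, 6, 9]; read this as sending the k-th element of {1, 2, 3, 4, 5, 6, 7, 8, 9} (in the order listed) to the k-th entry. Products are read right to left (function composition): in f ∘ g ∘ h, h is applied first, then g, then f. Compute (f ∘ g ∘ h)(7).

6

Chase 7: h(7) = 4; g(4) = 8; f(8) = 6. Hence (f ∘ g ∘ h)(7) = 6.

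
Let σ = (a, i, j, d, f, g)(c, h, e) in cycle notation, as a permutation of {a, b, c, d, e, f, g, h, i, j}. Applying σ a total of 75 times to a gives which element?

d

a lies in the 6-cycle (a, i, j, d, f, g).
Since the cycle has length 6, σ^75 acts on it the same as σ^3 (75 mod 6 = 3).
Stepping 3 places around the cycle: a → i → j → d.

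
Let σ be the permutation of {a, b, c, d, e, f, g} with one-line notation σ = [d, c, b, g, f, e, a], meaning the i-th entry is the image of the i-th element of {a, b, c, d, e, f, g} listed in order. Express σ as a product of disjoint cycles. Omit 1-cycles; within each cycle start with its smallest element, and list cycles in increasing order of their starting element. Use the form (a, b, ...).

Iterating σ from a gives a → d → g → a; that is the 3-cycle (a, d, g).
Repeating from the next unused element and collecting all non-trivial cycles gives (a, d, g)(b, c)(e, f).

(a, d, g)(b, c)(e, f)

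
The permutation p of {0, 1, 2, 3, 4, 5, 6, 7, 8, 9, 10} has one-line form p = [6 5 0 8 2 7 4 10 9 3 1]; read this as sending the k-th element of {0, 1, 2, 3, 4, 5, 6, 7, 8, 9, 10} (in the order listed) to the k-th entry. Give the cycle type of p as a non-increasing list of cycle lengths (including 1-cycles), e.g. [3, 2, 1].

[4, 4, 3]

The disjoint cycles are (0, 6, 4, 2)(1, 5, 7, 10)(3, 8, 9), with lengths 4, 4, 3 in non-increasing order.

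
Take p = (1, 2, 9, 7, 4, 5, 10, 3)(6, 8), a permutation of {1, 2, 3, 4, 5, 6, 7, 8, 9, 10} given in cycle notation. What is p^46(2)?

2 lies in the 8-cycle (1, 2, 9, 7, 4, 5, 10, 3).
Powers repeat with period 8 on this cycle, and 46 mod 8 = 6, so p^46(2) = p^6(2).
Stepping 6 places around the cycle: 2 → 9 → 7 → 4 → 5 → 10 → 3.

3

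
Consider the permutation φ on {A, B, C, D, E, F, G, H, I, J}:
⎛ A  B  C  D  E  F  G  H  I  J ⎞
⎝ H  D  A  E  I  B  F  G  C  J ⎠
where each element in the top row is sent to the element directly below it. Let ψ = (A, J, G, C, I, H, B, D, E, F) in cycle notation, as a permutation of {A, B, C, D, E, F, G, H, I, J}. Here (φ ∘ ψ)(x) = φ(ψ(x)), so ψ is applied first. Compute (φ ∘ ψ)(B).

E

First apply ψ: ψ(B) = D, then φ(D) = E. Thus (φ ∘ ψ)(B) = E.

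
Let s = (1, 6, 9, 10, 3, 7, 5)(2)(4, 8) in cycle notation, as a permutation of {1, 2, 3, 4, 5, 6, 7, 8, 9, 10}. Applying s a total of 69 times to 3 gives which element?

3 lies in the 7-cycle (1, 6, 9, 10, 3, 7, 5).
Since the cycle has length 7, s^69 acts on it the same as s^6 (69 mod 7 = 6).
Stepping 6 places around the cycle: 3 → 7 → 5 → 1 → 6 → 9 → 10.

10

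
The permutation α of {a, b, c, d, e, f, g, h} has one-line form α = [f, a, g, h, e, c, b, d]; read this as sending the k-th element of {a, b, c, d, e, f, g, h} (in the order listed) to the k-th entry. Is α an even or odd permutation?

In disjoint-cycle form the cycle lengths are 5, 2, 1.
A cycle of length ℓ contributes ℓ−1 transpositions, so α is a product of 4 + 1 = 5 transpositions — odd.

odd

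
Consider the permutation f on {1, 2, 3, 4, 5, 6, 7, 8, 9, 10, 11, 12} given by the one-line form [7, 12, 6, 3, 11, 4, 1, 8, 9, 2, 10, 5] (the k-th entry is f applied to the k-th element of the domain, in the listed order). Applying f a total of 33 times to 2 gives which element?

Tracing 2 → 12 → … returns to 2 after 5 steps, so 2 lies in a 5-cycle (2, 12, 5, 11, 10).
Powers repeat with period 5 on this cycle, and 33 mod 5 = 3, so f^33(2) = f^3(2).
Advancing 3 steps from 2: 2 → 12 → 5 → 11.

11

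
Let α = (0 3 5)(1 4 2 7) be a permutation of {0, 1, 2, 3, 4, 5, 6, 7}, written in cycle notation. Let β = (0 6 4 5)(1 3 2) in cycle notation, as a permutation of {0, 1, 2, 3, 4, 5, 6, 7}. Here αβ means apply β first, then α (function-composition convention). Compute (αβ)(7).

1

(αβ)(7) = α(β(7)). β(7) = 7, then α(7) = 1. So (αβ)(7) = 1.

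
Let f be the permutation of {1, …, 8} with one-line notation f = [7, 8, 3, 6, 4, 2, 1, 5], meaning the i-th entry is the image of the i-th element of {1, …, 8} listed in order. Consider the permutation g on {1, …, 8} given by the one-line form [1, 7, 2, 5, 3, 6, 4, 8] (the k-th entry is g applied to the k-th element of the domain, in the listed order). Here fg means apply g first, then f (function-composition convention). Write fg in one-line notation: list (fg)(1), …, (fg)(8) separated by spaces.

Chase each element through g then f: 1 → 1 → 7; 2 → 7 → 1; 3 → 2 → 8; 4 → 5 → 4; 5 → 3 → 3; 6 → 6 → 2; 7 → 4 → 6; 8 → 8 → 5.
Collecting the images, fg = [7 1 8 4 3 2 6 5].

7 1 8 4 3 2 6 5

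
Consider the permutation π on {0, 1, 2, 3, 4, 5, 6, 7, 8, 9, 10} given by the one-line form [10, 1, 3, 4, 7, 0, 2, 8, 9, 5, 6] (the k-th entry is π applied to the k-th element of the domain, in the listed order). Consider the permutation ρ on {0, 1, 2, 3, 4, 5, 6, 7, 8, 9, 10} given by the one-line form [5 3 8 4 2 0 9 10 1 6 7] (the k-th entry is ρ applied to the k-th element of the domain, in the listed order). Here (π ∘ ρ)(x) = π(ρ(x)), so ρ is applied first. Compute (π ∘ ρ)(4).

3

ρ(4) = 2, then π(2) = 3; composing gives (π ∘ ρ)(4) = 3.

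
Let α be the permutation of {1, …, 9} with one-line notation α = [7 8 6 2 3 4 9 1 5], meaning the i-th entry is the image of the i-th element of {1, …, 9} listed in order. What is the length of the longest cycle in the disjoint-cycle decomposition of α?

Decomposing into disjoint cycles gives (1 7 9 5 3 6 4 2 8); the longest has length 9.

9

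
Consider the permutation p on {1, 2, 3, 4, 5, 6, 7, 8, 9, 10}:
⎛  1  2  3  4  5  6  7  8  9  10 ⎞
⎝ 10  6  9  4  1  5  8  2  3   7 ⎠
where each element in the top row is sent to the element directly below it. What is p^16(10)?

8

Tracing 10 → 7 → … returns to 10 after 7 steps, so 10 lies in a 7-cycle (1, 10, 7, 8, 2, 6, 5).
Powers repeat with period 7 on this cycle, and 16 mod 7 = 2, so p^16(10) = p^2(10).
Stepping 2 places around the cycle: 10 → 7 → 8.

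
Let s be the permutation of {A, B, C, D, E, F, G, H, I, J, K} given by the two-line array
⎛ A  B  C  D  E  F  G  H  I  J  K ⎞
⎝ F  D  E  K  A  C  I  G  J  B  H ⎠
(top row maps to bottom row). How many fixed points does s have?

No element satisfies s(x) = x, so there are 0 fixed points.

0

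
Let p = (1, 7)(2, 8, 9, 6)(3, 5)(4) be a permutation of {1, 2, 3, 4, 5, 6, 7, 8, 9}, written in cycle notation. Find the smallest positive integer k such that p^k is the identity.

The disjoint cycles have lengths 4, 2, 2, 1.
The order is lcm(4, 2, 2) = 4.

4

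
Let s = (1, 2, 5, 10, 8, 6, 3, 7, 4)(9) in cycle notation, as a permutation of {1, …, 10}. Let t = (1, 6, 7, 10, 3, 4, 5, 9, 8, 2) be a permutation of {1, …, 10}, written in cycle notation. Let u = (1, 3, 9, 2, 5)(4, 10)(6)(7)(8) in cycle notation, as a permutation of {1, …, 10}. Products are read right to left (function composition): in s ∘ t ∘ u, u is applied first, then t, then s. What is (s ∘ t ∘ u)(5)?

Apply the permutations in order: u(5) = 1, then t(1) = 6, then s(6) = 3. So (s ∘ t ∘ u)(5) = 3.

3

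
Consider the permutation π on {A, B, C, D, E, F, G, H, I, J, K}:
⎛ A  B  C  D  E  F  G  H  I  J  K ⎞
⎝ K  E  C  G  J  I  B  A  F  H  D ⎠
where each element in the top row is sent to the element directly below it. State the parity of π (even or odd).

even

In disjoint-cycle form the cycle lengths are 8, 2, 1.
A cycle is odd iff its length is even; π has 2 even-length cycles, so sgn(π) = (−1)^2 and π is even.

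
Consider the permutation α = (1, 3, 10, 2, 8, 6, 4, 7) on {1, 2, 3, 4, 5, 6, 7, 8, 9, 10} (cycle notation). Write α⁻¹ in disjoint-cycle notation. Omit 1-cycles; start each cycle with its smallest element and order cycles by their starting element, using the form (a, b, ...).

The inverse reverses each cycle.
After reversing and putting each cycle's least element first, α⁻¹ = (1, 7, 4, 6, 8, 2, 10, 3).

(1, 7, 4, 6, 8, 2, 10, 3)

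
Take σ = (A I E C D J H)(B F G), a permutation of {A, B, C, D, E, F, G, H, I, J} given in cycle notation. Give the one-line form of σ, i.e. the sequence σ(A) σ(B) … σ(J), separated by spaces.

Each element maps to the next entry in its cycle (wrapping to the front): A→I, B→F, C→D, D→J, E→C, F→G, G→B, H→A, I→E, J→H.
Listing these in domain order gives I F D J C G B A E H.

I F D J C G B A E H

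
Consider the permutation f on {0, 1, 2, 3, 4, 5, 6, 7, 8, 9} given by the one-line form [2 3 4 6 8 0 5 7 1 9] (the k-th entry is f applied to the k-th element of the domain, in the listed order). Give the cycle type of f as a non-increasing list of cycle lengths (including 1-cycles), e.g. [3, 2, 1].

[8, 1, 1]

The disjoint cycles are (0, 2, 4, 8, 1, 3, 6, 5)(7)(9), with lengths 8, 1, 1 in non-increasing order.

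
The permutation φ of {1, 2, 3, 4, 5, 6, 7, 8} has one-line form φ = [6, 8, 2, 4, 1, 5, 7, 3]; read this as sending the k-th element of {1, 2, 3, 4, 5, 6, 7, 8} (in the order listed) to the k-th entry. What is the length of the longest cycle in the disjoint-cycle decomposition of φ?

Decomposing into disjoint cycles gives (1 6 5)(2 8 3); the longest has length 3.

3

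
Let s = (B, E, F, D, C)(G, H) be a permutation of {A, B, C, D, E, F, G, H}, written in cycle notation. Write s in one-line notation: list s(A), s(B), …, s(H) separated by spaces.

Each element maps to the next entry in its cycle (wrapping to the front): A→A, B→E, C→B, D→C, E→F, F→D, G→H, H→G.
Listing these in domain order gives A E B C F D H G.

A E B C F D H G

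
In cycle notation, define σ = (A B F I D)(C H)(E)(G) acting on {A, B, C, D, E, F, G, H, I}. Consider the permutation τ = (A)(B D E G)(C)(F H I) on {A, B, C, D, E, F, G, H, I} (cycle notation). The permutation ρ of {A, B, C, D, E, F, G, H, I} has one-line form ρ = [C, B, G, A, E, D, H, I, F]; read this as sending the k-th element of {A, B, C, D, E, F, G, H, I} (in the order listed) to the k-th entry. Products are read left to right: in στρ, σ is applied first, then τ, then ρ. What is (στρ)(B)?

I

(στρ)(B) = ρ(τ(σ(B))). σ(B) = F, then τ(F) = H, then ρ(H) = I, so the result is I.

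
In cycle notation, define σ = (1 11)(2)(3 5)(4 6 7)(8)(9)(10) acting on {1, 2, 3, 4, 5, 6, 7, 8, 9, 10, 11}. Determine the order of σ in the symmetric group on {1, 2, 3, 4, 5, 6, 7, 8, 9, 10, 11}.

The cycle type of σ is (3, 2, 2, 1, 1, 1, 1).
Since disjoint cycles commute, ord(σ) = lcm(3, 2, 2) = 6.

6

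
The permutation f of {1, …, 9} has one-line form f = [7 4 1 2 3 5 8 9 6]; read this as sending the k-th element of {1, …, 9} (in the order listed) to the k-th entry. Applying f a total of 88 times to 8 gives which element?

Tracing 8 → 9 → … returns to 8 after 7 steps, so 8 lies in a 7-cycle (1 7 8 9 6 5 3).
Since the cycle has length 7, f^88 acts on it the same as f^4 (88 mod 7 = 4).
Stepping 4 places around the cycle: 8 → 9 → 6 → 5 → 3.

3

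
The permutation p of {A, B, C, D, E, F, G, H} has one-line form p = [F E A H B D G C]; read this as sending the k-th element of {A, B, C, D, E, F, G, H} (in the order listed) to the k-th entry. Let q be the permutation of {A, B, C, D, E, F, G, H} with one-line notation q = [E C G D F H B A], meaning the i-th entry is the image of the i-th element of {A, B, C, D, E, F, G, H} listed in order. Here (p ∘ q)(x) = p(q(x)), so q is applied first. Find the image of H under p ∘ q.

q(H) = A, then p(A) = F; composing gives (p ∘ q)(H) = F.

F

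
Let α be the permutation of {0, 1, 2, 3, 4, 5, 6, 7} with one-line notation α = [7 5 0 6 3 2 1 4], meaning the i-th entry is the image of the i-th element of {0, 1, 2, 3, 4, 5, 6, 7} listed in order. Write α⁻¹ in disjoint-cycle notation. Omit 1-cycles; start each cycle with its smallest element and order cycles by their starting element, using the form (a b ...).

First write α in disjoint cycles: (0 7 4 3 6 1 5 2).
The inverse reverses every cycle; in canonical form, α⁻¹ = (0 2 5 1 6 3 4 7).

(0 2 5 1 6 3 4 7)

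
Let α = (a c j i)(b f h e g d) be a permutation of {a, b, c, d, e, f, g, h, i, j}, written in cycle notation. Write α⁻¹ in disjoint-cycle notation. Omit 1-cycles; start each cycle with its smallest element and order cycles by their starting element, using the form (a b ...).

(a i j c)(b d g e h f)

The inverse reverses each cycle.
After reversing and putting each cycle's least element first, α⁻¹ = (a i j c)(b d g e h f).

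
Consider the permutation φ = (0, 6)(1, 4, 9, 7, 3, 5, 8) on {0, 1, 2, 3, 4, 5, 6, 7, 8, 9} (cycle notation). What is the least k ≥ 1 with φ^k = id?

The cycle type of φ is (7, 2, 1).
Since disjoint cycles commute, ord(φ) = lcm(7, 2) = 14.

14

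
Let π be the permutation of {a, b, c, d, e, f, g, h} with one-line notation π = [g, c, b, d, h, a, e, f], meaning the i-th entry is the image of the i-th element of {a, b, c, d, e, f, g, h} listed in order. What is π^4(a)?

f

Tracing a → g → … returns to a after 5 steps, so a lies in a 5-cycle (a g e h f).
Stepping 4 places around the cycle: a → g → e → h → f.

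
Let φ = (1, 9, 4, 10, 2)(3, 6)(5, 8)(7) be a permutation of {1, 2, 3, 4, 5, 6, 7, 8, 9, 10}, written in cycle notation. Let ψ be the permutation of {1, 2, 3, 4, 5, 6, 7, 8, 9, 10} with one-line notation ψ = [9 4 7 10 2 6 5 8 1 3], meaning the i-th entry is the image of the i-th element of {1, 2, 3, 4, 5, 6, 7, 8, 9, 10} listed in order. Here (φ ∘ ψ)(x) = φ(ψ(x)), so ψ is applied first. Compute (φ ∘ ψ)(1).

(φ ∘ ψ)(1) = φ(ψ(1)). ψ(1) = 9, then φ(9) = 4. So (φ ∘ ψ)(1) = 4.

4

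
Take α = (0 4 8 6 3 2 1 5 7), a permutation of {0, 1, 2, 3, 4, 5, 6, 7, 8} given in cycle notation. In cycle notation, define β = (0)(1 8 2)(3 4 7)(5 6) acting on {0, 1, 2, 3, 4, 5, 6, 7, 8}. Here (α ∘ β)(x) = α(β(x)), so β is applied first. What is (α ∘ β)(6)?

7

(α ∘ β)(6) = α(β(6)). β(6) = 5, then α(5) = 7. So (α ∘ β)(6) = 7.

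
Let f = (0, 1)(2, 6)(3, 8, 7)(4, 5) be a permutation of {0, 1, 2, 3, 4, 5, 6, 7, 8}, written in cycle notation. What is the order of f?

6

The disjoint cycles have lengths 3, 2, 2, 2.
The order of f is the least common multiple of its cycle lengths: lcm(3, 2, 2, 2) = 6.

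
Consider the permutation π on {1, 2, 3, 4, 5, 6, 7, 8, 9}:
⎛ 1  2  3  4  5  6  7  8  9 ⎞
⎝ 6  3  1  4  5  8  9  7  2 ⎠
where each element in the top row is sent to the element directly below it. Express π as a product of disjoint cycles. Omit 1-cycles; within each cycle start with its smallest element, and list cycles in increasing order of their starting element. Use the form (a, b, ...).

From 1: 1 → 6 → 8 → 7 → 9 → 2 → 3 → 1, closing the cycle (1, 6, 8, 7, 9, 2, 3).
Repeating from the next unused element and collecting all non-trivial cycles gives (1, 6, 8, 7, 9, 2, 3).

(1, 6, 8, 7, 9, 2, 3)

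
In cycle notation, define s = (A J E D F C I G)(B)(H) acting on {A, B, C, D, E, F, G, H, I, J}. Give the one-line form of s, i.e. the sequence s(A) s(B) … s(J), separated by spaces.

Reading each image from the cycles: A→J, B→B, C→I, D→F, E→D, F→C, G→A, H→H, I→G, J→E.
So the one-line form is J B I F D C A H G E.

J B I F D C A H G E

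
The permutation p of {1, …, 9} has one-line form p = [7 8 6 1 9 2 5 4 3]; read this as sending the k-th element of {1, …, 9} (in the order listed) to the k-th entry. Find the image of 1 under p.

1 is element number 1 of the domain, and entry number 1 of the one-line form is 7, so p(1) = 7.

7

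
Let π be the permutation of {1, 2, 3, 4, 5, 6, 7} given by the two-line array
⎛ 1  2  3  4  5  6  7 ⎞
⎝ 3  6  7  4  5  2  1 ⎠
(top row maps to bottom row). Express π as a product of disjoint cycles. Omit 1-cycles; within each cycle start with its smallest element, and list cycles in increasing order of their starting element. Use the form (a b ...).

(1 3 7)(2 6)

Iterating π from 1 gives 1 → 3 → 7 → 1; that is the 3-cycle (1 3 7).
Repeating from the next unused element and collecting all non-trivial cycles gives (1 3 7)(2 6).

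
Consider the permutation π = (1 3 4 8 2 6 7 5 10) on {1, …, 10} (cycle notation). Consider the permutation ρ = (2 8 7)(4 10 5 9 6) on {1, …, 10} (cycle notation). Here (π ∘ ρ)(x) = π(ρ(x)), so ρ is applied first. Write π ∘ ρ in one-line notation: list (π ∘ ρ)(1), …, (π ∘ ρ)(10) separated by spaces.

3 2 4 1 9 8 6 5 7 10

(π ∘ ρ)(x) = π(ρ(x)). Computing each image: π(ρ(1)) = π(1) = 3, π(ρ(2)) = π(8) = 2, π(ρ(3)) = π(3) = 4, π(ρ(4)) = π(10) = 1, π(ρ(5)) = π(9) = 9, π(ρ(6)) = π(4) = 8, π(ρ(7)) = π(2) = 6, π(ρ(8)) = π(7) = 5, π(ρ(9)) = π(6) = 7, π(ρ(10)) = π(5) = 10.
Hence π ∘ ρ = [3 2 4 1 9 8 6 5 7 10].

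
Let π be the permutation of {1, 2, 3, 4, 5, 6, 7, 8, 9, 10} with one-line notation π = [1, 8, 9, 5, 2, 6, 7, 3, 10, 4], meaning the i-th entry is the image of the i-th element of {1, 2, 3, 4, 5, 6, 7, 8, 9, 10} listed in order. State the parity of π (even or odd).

In disjoint-cycle form the cycle lengths are 7, 1, 1, 1.
A cycle of length ℓ contributes ℓ−1 transpositions, so π is a product of 6 transpositions — even.

even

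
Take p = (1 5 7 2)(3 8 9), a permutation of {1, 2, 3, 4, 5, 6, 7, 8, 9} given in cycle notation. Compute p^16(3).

3 lies in the 3-cycle (3 8 9).
Since the cycle has length 3, p^16 acts on it the same as p^1 (16 mod 3 = 1).
Advancing 1 step from 3: 3 → 8.

8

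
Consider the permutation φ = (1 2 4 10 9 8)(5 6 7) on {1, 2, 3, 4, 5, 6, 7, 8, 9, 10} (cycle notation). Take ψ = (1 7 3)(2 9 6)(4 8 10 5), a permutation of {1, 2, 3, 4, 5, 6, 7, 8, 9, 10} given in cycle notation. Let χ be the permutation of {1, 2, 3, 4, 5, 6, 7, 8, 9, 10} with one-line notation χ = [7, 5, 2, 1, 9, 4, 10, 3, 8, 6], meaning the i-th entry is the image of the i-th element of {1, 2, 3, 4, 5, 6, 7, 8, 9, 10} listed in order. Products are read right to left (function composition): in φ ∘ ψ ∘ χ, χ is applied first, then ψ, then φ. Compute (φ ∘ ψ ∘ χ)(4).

(φ ∘ ψ ∘ χ)(4) = φ(ψ(χ(4))). χ(4) = 1, then ψ(1) = 7, then φ(7) = 5, so the result is 5.

5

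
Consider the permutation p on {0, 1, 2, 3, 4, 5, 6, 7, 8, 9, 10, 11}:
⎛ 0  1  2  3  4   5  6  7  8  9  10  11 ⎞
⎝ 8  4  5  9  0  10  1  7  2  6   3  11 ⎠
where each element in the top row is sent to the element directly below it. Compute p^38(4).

Tracing 4 → 0 → … returns to 4 after 10 steps, so 4 lies in a 10-cycle (0 8 2 5 10 3 9 6 1 4).
Since the cycle has length 10, p^38 acts on it the same as p^8 (38 mod 10 = 8).
Advancing 8 steps from 4: 4 → 0 → 8 → 2 → 5 → 10 → 3 → 9 → 6.

6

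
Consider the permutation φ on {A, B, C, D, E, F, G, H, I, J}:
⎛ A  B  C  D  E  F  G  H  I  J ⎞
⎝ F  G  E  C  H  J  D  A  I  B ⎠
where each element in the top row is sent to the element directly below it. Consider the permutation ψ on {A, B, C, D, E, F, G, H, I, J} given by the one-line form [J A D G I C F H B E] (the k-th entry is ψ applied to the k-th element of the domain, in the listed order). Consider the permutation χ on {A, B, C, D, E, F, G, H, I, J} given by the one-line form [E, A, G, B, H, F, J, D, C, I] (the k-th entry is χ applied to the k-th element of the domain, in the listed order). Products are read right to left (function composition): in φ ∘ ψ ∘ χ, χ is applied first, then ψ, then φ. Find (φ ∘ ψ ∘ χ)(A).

I

Chase A: χ(A) = E; ψ(E) = I; φ(I) = I. Hence (φ ∘ ψ ∘ χ)(A) = I.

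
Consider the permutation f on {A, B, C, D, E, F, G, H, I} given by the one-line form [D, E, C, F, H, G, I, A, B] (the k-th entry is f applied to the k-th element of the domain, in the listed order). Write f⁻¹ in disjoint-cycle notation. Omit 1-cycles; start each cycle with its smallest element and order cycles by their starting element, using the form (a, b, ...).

(A, H, E, B, I, G, F, D)

The cycle decomposition of f is (A, D, F, G, I, B, E, H).
The inverse reverses every cycle; in canonical form, f⁻¹ = (A, H, E, B, I, G, F, D).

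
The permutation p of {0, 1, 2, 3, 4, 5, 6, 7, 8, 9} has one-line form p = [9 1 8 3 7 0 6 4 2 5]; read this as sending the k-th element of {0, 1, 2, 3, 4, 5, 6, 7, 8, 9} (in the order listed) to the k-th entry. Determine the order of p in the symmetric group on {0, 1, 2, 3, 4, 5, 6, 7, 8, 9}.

Decomposing into disjoint cycles gives cycle lengths 3, 2, 2, 1, 1, 1.
Since disjoint cycles commute, ord(p) = lcm(3, 2, 2) = 6.

6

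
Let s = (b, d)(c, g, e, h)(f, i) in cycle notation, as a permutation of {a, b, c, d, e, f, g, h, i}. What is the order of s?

The cycle type of s is (4, 2, 2, 1).
The order is lcm(4, 2, 2) = 4.

4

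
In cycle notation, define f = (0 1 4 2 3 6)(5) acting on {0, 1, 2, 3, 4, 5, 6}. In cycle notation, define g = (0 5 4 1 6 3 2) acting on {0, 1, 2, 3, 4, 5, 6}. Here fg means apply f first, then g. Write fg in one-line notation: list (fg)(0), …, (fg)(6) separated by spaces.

Chase each element through f then g: 0 → 1 → 6; 1 → 4 → 1; 2 → 3 → 2; 3 → 6 → 3; 4 → 2 → 0; 5 → 5 → 4; 6 → 0 → 5.
Collecting the images, fg = [6 1 2 3 0 4 5].

6 1 2 3 0 4 5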